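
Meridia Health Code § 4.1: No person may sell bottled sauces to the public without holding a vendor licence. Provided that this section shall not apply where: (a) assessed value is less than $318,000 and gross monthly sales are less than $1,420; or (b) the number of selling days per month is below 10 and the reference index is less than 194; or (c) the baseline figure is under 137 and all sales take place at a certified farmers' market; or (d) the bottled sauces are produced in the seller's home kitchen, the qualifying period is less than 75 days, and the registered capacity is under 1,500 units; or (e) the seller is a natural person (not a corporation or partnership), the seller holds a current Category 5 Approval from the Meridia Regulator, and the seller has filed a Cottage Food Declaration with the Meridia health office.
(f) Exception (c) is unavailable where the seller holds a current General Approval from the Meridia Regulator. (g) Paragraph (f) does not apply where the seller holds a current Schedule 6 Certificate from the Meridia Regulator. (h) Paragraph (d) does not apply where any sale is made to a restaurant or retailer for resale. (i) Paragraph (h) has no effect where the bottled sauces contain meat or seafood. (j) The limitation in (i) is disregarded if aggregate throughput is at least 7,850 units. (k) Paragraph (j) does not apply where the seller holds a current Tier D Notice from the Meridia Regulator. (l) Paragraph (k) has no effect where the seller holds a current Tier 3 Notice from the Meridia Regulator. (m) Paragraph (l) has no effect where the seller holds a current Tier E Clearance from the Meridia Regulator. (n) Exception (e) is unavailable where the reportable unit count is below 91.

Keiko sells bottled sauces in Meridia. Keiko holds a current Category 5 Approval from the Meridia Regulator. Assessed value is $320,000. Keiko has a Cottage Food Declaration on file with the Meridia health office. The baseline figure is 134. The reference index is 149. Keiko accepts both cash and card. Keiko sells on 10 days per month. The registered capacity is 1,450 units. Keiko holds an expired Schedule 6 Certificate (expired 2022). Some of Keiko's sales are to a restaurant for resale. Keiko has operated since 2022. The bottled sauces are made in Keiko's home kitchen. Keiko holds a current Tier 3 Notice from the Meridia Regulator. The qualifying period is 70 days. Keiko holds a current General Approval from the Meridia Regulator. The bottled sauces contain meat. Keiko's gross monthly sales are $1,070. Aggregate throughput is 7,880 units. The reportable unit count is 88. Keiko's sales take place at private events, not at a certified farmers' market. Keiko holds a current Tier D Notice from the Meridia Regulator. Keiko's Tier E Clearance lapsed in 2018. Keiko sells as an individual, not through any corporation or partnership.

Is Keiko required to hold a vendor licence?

Yes — Keiko must hold a vendor licence.

Exception (a) does not apply: assessed value is $320,000, not less than $318,000.
Exception (b) requires that the number of selling days per month is below 10; but the number of selling days per month is 10, not below 10, so (b) is unavailable.
Exception (c) does not apply: sales are at private events, not a certified farmers' market.
Exception (d): the bottled sauces are home-kitchen produced; the qualifying period is 70 days, less than the 75 days limit; the registered capacity is 1,450 units, under the 1,500 units limit — every condition holds. Turning to paragraphs (h)–(m): (h) is engaged — some sales are to a restaurant for resale. (i) would limit (h) — the bottled sauces contain meat — but (j) sets (i) aside: (j) operates against (i): aggregate throughput is 7,880 units, meeting the 7,850 units threshold. (k) is triggered (a current Tier D Notice is held), but yields to (l): (l) operates against (k): a current Tier 3 Notice is held. (m) is not engaged (the Tier E Clearance is not current), so (l) stands. Exception (d) does not apply.
Exception (e)'s conditions are all satisfied: the seller is a natural person; a current Category 5 Approval is held; a Cottage Food Declaration is on file. But applying paragraph (n): (n) is engaged — the reportable unit count is 88, below the 91 limit. So (e) is unavailable.
Every exception is unavailable, so the rule governs.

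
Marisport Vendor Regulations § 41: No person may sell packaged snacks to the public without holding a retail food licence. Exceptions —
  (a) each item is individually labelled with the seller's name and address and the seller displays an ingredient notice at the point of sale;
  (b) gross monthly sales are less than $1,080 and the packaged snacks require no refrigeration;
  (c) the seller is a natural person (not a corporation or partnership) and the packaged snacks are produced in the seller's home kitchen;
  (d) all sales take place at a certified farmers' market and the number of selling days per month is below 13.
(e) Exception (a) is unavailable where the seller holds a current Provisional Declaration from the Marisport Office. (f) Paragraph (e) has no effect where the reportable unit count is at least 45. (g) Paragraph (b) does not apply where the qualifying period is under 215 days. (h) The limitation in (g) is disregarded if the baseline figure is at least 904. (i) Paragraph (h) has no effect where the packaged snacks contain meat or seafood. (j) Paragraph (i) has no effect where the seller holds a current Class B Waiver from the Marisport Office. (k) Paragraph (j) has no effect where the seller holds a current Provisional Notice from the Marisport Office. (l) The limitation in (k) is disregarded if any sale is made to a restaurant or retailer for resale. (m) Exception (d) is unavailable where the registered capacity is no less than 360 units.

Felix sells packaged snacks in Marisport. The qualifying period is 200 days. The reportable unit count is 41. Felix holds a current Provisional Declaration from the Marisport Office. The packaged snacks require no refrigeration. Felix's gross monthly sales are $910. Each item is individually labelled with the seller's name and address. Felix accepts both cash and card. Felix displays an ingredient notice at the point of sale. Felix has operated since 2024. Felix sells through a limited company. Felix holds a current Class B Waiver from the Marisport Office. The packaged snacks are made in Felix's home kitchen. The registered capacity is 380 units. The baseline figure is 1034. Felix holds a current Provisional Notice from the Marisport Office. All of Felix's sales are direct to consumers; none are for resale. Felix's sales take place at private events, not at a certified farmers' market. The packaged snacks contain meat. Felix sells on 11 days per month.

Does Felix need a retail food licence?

Yes — Felix must hold a retail food licence.

Exception (a)'s conditions are all satisfied: items are individually labelled; an ingredient notice is displayed. However, paragraphs (e)–(f) must be considered: (e) operates — a current Provisional Declaration is held. (f) does not operate here (the reportable unit count is 41, short of 45), so (e) stands. Exception (a) does not apply.
Exception (b): gross monthly sales are $910, less than the $1,080 limit; the packaged snacks are shelf-stable — every condition holds. However, paragraphs (g)–(l) must be considered: (g) is triggered — the qualifying period is 200 days, under the 215 days limit. (h) would limit (g) — the baseline figure is 1,034, meeting the 904 threshold — but (i) sets (h) aside: (i) is triggered — the packaged snacks contain meat. (j) applies (a current Class B Waiver is held), but is displaced by (k): (k) operates against (j): a current Provisional Notice is held. (l), which would lift (k), is inapplicable — no sales are for resale. Exception (b) does not apply.
Exception (c) requires that the seller is a natural person (not a corporation or partnership); but the seller operates through a limited company, so (c) is unavailable.
Exception (d) does not apply: sales are at private events, not a certified farmers' market.
No exception applies. The general rule governs.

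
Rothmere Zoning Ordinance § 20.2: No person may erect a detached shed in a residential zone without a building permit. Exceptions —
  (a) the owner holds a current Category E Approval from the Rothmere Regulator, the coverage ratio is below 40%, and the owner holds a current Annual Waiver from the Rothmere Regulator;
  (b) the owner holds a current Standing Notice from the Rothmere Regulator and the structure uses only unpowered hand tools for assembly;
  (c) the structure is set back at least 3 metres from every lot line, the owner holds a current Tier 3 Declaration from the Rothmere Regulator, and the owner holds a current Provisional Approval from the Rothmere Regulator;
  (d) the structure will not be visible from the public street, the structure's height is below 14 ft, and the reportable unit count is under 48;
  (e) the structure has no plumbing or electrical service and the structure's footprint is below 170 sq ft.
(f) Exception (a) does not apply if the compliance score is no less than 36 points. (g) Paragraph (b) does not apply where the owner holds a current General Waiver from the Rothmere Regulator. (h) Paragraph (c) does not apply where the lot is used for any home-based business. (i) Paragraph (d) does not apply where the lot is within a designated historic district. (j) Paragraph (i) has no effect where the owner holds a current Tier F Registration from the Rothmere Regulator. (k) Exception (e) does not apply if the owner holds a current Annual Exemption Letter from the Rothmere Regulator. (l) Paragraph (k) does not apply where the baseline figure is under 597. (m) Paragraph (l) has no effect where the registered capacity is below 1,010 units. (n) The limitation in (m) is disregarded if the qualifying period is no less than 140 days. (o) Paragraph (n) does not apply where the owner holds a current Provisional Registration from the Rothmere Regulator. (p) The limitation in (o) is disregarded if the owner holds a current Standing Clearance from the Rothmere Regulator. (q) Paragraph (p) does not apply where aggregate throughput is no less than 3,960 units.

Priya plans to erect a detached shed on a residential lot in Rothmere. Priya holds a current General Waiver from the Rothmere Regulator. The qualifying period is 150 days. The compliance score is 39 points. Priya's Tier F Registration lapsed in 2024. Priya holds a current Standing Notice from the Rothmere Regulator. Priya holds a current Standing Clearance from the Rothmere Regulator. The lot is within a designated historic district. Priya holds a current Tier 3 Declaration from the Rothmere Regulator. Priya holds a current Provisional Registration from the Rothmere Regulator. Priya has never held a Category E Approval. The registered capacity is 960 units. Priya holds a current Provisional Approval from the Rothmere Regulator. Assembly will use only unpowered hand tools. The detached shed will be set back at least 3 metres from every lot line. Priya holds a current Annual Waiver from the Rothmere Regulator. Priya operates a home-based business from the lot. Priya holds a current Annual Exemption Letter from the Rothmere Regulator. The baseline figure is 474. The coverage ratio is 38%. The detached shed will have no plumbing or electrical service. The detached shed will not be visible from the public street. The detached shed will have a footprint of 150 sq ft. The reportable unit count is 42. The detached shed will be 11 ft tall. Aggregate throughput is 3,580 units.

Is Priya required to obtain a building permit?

No — exception (e) applies; Priya does not need a building permit.

Exception (a) does not apply: no current Category E Approval is held.
Exception (b) is satisfied on its face — a current Standing Notice is held; assembly uses only hand tools. Turning to paragraph (g): (g) operates against (b): a current General Waiver is held. (b) is therefore removed.
All of (c)'s requirements are met (the setback is at least 3 m on every side; a current Tier 3 Declaration is held; a current Provisional Approval is held). But: (h) is triggered — a home-based business operates on the lot. So (c) is unavailable.
All of (d)'s requirements are met (the structure will not be visible from the street; the structure's height is 11 ft, below the 14 ft limit; the reportable unit count is 42, under the 48 limit). But applying paragraphs (i)–(j): (i) operates — the lot is in a historic district. (j), which would lift (i), does not operate here — there is no Tier F Registration in force. Exception (d) does not apply.
Exception (e)'s conditions are all satisfied: there is no plumbing or electrical service; the structure's footprint is 150 sq ft, below the 170 sq ft limit. Considering the limiting provisions: (k) would limit (e) — a current Annual Exemption Letter is held — but (l) sets (k) aside: (l) applies — the baseline figure is 474, under the 597 limit. (m) would limit (l) — the registered capacity is 960 units, below the 1,010 units limit — but (n) sets (m) aside: (n) applies — the qualifying period is 150 days, meeting the 140 days threshold. (o) operates (a current Provisional Registration is held), but yields to (p): (p) operates against (o): a current Standing Clearance is held. (q), which would lift (p), does not operate here — aggregate throughput is 3,580 units, short of 3,960 units. Exception (e) stands.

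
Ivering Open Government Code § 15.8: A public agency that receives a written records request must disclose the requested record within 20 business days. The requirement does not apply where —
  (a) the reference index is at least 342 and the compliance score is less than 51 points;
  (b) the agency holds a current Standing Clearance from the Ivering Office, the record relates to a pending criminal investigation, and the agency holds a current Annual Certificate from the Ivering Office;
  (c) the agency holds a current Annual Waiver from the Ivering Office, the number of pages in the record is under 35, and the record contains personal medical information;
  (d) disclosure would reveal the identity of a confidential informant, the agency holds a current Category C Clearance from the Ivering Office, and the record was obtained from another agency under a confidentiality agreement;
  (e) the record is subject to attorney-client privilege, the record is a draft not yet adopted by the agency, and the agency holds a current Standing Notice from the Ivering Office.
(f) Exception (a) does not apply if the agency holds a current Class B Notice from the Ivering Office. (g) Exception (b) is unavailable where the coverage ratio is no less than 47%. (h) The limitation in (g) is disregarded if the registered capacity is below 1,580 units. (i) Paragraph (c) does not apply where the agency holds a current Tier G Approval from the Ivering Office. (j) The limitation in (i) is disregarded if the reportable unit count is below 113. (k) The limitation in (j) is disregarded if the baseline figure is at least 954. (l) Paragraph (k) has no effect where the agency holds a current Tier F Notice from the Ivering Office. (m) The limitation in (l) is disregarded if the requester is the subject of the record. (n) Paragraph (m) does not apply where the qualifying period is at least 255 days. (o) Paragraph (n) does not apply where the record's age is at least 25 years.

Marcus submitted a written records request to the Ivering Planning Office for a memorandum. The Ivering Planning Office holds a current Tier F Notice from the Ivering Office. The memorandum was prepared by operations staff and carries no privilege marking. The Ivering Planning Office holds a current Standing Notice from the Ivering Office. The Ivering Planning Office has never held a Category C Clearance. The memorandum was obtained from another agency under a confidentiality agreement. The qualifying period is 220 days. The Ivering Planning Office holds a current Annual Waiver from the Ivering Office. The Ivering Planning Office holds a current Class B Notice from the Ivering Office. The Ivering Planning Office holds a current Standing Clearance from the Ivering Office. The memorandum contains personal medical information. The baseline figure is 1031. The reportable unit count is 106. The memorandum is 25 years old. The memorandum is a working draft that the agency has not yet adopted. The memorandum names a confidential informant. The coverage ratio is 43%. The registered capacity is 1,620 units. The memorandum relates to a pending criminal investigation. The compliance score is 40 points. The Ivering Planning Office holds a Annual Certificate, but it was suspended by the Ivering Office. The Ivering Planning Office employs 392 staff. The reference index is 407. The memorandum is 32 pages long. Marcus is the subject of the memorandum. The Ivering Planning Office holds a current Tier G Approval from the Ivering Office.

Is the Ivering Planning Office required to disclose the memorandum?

Yes — the Ivering Planning Office must disclose the memorandum.

All of (a)'s requirements are met (the reference index is 407, meeting the 342 threshold; the compliance score is 40 points, less than the 51 points limit). However, paragraph (f) must be considered: (f) operates against (a): a current Class B Notice is held. Exception (a) does not apply.
Exception (b) fails — the Annual Certificate is not current.
Exception (c): a current Annual Waiver is held; the number of pages in the record is 32, under the 35 limit; the memorandum contains personal medical information — every condition holds. But: (i) is triggered — a current Tier G Approval is held. (j) operates (the reportable unit count is 106, below the 113 limit), but is displaced by (k): (k) operates against (j): the baseline figure is 1,031, meeting the 954 threshold. (l) is triggered (a current Tier F Notice is held), but is displaced by (m): (m) operates against (l): Marcus is the subject of the memorandum. (n) does not operate here (the qualifying period is 220 days, short of 255 days), so (m) stands. (c) is therefore removed.
Exception (d) does not apply: no current Category C Clearance is held.
Exception (e) fails — the memorandum carries no privilege marking.
None of the exceptions is available; § 15.8 applies in full.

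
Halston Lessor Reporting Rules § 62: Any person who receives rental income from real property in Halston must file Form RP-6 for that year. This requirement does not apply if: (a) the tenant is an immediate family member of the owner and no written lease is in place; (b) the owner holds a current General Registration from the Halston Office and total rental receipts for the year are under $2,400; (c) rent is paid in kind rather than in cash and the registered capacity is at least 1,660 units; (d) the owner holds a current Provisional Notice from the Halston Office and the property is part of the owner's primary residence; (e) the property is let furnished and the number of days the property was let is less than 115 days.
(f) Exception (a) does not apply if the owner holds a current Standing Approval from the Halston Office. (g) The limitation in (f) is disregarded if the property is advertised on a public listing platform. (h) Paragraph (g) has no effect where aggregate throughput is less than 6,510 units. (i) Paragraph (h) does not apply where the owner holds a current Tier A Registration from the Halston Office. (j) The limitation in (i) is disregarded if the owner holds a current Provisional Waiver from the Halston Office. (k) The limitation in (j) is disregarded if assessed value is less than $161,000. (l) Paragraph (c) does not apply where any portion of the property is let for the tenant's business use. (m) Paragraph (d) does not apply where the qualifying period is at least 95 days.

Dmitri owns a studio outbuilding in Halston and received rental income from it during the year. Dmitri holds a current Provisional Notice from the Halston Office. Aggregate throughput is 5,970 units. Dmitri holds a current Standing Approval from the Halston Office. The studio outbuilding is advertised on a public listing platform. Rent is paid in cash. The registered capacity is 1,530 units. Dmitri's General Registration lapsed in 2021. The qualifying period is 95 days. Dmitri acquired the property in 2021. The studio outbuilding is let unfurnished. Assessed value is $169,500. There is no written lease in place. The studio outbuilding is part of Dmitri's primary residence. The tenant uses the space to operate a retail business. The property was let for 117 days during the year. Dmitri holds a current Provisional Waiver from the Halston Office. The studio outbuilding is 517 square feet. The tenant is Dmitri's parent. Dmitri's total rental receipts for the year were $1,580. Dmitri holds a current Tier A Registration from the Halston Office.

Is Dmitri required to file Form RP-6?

Exception (a) is satisfied on its face — the tenant is an immediate family member; there is no written lease. But applying paragraphs (f)–(k): (f) applies — a current Standing Approval is held. (g) would limit (f) — the property is publicly advertised — but (h) sets (g) aside: (h) operates against (g): aggregate throughput is 5,970 units, less than the 6,510 units limit. (i) operates (a current Tier A Registration is held), but is set aside by (j): (j) applies — a current Provisional Waiver is held. (k) does not operate here (assessed value is $169,500, not less than $161,000), so (j) stands. So (a) is unavailable.
Exception (b) requires that the owner holds a current General Registration from the Halston Office; but no current General Registration is held, so (b) is unavailable.
Exception (c) requires that rent is paid in kind rather than in cash; but rent is paid in cash, so (c) is unavailable.
Exception (d)'s conditions are all satisfied: a current Provisional Notice is held; the studio outbuilding is part of the primary residence. However, paragraph (m) must be considered: (m) operates against (d): the qualifying period is 95 days, meeting the 95 days threshold. (d) is therefore removed.
Exception (e) fails — the property is let unfurnished.
No exception is made out. Dmitri falls within the general rule.

Yes — Dmitri must file Form RP-6.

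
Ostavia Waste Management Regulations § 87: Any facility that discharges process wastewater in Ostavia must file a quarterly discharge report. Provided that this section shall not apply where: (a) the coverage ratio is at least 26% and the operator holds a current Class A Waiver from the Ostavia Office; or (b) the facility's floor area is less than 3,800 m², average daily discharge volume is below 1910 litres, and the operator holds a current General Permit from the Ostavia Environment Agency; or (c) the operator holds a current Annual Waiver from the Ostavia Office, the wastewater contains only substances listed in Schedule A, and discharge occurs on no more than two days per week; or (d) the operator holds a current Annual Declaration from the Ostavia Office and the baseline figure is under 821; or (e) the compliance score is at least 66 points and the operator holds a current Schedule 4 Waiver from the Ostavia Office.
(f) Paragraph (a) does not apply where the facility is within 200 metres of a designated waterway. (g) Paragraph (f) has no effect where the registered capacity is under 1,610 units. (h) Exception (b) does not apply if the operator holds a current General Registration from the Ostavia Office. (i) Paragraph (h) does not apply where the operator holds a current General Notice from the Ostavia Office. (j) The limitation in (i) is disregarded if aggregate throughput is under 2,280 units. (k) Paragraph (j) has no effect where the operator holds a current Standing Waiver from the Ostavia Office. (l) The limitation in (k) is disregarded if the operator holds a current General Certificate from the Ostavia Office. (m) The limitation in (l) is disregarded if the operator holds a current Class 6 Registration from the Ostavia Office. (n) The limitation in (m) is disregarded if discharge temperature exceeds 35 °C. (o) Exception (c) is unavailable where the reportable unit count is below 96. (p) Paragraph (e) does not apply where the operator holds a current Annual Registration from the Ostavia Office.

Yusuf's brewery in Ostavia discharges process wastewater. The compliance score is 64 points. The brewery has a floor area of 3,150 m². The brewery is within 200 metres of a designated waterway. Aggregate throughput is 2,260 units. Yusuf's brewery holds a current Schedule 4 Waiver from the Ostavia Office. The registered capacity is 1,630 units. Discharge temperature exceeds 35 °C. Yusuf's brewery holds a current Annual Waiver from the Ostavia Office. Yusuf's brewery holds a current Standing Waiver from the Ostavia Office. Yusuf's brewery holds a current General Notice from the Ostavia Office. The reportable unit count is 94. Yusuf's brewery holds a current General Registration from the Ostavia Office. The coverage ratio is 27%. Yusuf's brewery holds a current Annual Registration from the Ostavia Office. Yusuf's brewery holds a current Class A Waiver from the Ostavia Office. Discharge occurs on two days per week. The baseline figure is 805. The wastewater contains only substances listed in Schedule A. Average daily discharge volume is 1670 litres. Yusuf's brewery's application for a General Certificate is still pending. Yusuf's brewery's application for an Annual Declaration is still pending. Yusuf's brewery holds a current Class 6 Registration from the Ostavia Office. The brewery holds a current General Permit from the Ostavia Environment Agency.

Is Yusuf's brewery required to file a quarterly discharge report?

No — exception (b) applies; Yusuf's brewery is not required to file a quarterly discharge report.

Exception (a): the coverage ratio is 27%, meeting the 26% threshold; a current Class A Waiver is held — every condition holds. However, paragraphs (f)–(g) must be considered: (f) is triggered — the brewery is within 200 m of a designated waterway. (g) is not triggered (the registered capacity is 1,630 units, not under 1,610 units), so (f) stands. So (a) is unavailable.
Exception (b) is satisfied on its face — the facility's floor area is 3,150 m², less than the 3,800 m² limit; average daily discharge volume is 1670 litres, below the 1910 litres limit; a current General Permit is held. Under paragraphs (h)–(n): (h) would limit (b) — a current General Registration is held — but (i) sets (h) aside: (i) operates against (h): a current General Notice is held. (j) is triggered (aggregate throughput is 2,260 units, under the 2,280 units limit), but is overridden by (k): (k) is engaged — a current Standing Waiver is held. (l), which would lift (k), is inapplicable — the General Certificate is not current. (b) remains available.
All of (c)'s requirements are met (a current Annual Waiver is held; the wastewater is Schedule-A-only; discharge occurs on no more than two days per week). However, paragraph (o) must be considered: (o) is triggered — the reportable unit count is 94, below the 96 limit. Exception (c) does not apply.
Exception (d) does not apply: no current Annual Declaration is held.
Exception (e) requires that the compliance score is at least 66 points; but the compliance score is 64 points, short of 66 points, so (e) is unavailable.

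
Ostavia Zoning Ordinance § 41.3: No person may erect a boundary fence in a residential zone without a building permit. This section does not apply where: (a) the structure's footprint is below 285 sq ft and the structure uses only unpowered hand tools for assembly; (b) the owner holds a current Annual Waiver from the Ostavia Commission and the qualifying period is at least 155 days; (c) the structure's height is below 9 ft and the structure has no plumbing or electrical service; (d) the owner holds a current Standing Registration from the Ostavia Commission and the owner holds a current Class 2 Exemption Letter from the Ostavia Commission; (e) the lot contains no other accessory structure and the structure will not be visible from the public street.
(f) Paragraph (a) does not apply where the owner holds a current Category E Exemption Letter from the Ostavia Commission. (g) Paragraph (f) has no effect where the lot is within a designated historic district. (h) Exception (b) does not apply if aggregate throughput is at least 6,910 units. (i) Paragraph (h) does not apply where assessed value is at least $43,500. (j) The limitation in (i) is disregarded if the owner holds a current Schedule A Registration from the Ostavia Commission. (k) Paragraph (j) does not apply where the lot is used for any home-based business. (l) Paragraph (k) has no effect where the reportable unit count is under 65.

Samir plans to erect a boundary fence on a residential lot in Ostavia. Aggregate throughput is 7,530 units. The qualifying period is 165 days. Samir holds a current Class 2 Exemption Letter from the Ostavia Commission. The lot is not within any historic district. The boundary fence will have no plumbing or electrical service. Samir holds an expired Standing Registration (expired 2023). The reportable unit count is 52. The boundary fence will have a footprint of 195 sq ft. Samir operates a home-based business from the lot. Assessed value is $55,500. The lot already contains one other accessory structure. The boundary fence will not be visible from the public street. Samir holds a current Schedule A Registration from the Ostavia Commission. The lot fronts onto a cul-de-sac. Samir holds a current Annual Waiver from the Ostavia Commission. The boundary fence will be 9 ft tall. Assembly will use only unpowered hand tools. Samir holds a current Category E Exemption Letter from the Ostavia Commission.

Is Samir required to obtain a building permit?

All of (a)'s requirements are met (the structure's footprint is 195 sq ft, below the 285 sq ft limit; assembly uses only hand tools). However, paragraphs (f)–(g) must be considered: (f) operates — a current Category E Exemption Letter is held. (g), which would lift (f), does not operate here — the lot is not in a historic district. Exception (a) does not apply.
Exception (b) is satisfied on its face — a current Annual Waiver is held; the qualifying period is 165 days, meeting the 155 days threshold. But applying paragraphs (h)–(l): (h) operates against (b): aggregate throughput is 7,530 units, meeting the 6,910 units threshold. (i) would limit (h) — assessed value is $55,500, meeting the $43,500 threshold — but (j) sets (i) aside: (j) operates against (i): a current Schedule A Registration is held. (k) applies (a home-based business operates on the lot), but is itself disapplied by (l): (l) operates against (k): the reportable unit count is 52, under the 65 limit. Exception (b) does not apply.
Exception (c) requires that the structure's height is below 9 ft; but the structure's height is 9 ft, not below 9 ft, so (c) is unavailable.
Exception (d) requires that the owner holds a current Standing Registration from the Ostavia Commission; but the Standing Registration is not current, so (d) is unavailable.
Exception (e) fails — the lot already has another accessory structure.
No exception is made out. Samir falls within the general rule.

Yes — Samir must obtain a building permit.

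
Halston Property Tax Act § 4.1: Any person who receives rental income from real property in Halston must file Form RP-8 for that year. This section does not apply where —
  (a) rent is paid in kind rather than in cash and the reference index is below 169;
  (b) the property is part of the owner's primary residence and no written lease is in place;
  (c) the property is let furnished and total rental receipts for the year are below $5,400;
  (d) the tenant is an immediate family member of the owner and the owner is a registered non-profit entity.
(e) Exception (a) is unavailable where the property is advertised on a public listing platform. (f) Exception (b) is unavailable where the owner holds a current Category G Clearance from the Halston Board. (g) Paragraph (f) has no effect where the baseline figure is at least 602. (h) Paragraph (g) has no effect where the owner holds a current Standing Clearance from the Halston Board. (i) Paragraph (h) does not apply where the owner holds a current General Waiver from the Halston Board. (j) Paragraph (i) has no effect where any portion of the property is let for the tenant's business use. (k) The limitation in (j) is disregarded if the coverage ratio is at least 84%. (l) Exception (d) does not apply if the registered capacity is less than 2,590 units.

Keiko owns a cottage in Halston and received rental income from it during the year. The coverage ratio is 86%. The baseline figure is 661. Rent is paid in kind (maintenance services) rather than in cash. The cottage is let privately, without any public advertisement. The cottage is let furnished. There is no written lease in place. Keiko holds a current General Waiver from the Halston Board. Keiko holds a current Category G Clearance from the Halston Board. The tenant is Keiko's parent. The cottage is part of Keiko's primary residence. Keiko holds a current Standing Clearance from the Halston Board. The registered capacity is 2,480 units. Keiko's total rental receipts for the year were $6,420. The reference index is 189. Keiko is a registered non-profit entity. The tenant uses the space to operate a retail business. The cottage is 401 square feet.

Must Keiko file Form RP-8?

Exception (a) does not apply: the reference index is 189, not below 169.
All of (b)'s requirements are met (the cottage is part of the primary residence; there is no written lease). As to paragraphs (f)–(k): (f) operates (a current Category G Clearance is held), but is set aside by (g): (g) operates against (f): the baseline figure is 661, meeting the 602 threshold. (h) would limit (g) — a current Standing Clearance is held — but (i) sets (h) aside: (i) operates against (h): a current General Waiver is held. (j) would limit (i) — the space is let for business use — but (k) sets (j) aside: (k) operates — the coverage ratio is 86%, meeting the 84% threshold. Exception (b) stands.
Exception (c) requires that total rental receipts for the year are below $5,400; but total rental receipts for the year are $6,420, not below $5,400, so (c) is unavailable.
Exception (d) is satisfied on its face — the tenant is an immediate family member; Keiko is a registered non-profit. But: (l) is engaged — the registered capacity is 2,480 units, less than the 2,590 units limit. Exception (d) does not apply.

No — exception (b) applies; Keiko is not required to file Form RP-8.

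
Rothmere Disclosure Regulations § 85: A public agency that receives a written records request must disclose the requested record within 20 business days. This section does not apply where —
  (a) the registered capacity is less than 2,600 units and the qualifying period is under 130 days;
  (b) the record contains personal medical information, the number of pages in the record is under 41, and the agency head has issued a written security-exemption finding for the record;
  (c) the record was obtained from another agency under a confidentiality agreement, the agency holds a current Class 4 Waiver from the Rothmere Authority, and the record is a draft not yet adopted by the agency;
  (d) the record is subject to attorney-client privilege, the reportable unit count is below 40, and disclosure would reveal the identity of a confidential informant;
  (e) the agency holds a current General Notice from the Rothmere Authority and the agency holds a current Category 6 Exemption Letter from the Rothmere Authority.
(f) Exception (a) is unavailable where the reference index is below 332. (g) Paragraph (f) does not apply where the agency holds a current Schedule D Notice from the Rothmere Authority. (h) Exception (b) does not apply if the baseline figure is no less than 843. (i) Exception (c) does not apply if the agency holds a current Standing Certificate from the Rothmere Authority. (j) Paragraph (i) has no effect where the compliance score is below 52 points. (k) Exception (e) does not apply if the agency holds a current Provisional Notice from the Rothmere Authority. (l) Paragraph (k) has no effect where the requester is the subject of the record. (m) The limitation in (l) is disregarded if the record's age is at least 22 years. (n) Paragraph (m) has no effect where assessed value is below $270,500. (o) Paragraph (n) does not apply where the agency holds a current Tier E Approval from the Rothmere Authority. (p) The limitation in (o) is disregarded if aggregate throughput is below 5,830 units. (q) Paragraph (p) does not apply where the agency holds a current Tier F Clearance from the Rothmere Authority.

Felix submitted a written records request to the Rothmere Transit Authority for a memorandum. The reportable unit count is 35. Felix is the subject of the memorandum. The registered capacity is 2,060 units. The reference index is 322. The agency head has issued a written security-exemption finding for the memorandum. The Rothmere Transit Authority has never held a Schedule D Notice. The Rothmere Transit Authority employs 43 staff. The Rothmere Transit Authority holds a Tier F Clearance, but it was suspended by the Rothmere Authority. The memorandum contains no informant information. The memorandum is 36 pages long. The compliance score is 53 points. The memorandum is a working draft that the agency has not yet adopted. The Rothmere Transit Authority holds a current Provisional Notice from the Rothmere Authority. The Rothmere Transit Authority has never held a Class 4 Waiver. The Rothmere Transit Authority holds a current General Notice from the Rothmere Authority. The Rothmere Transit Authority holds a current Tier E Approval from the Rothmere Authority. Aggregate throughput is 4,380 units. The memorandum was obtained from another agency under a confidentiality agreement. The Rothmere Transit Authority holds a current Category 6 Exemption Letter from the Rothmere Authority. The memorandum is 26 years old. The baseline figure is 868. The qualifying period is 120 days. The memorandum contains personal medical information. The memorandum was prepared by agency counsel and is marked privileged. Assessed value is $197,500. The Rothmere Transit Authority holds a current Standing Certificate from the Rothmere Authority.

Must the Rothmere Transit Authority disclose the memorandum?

All of (a)'s requirements are met (the registered capacity is 2,060 units, less than the 2,600 units limit; the qualifying period is 120 days, under the 130 days limit). Turning to paragraphs (f)–(g): (f) operates against (a): the reference index is 322, below the 332 limit. (g), which would lift (f), does not operate here — no current Schedule D Notice is held. Exception (a) does not apply.
Exception (b) is satisfied on its face — the memorandum contains personal medical information; the number of pages in the record is 36, under the 41 limit; a written security-exemption finding has been issued. Turning to paragraph (h): (h) applies — the baseline figure is 868, meeting the 843 threshold. Exception (b) does not apply.
Exception (c) requires that the agency holds a current Class 4 Waiver from the Rothmere Authority; but there is no Class 4 Waiver in force, so (c) is unavailable.
Exception (d) requires that disclosure would reveal the identity of a confidential informant; but the memorandum contains no informant information, so (d) is unavailable.
Exception (e) is satisfied on its face — a current General Notice is held; a current Category 6 Exemption Letter is held. As to paragraphs (k)–(q): (k) would limit (e) — a current Provisional Notice is held — but (l) sets (k) aside: (l) applies — Felix is the subject of the memorandum. (m) would limit (l) — the record's age is 26 years, meeting the 22 years threshold — but (n) sets (m) aside: (n) operates — assessed value is $197,500, below the $270,500 limit. (o) would limit (n) — a current Tier E Approval is held — but (p) sets (o) aside: (p) operates against (o): aggregate throughput is 4,380 units, below the 5,830 units limit. (q), which would lift (p), does not operate here — the Tier F Clearance is not current. So (e) applies.

No — exception (e) applies; the Rothmere Transit Authority is not required to disclose the memorandum.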